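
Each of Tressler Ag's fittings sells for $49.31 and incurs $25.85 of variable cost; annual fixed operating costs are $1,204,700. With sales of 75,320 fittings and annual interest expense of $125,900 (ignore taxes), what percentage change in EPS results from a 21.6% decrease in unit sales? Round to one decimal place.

-87.5%

Contribution at this volume is 75,320 × $23.46 = $1,767,007.20.
EBIT = $1,767,007.20 − $1,204,700 = $562,307.20.
Interest = $125,900.00, so EBIT − I = $436,407.20.
Degree of combined leverage = contribution ÷ (EBIT − I) = $1,767,007.20 ÷ $436,407.20 = 4.0490.
EPS therefore changes by 4.0490 × (-21.6%) = -87.5%.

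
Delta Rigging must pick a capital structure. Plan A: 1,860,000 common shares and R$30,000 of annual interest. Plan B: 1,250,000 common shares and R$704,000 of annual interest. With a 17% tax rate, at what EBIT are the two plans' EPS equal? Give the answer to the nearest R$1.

R$2,085,148

Set EPS_A = EPS_B: (EBIT − R$30,000)(1 − 0.17) ÷ 1,860,000 = (EBIT − R$704,000)(1 − 0.17) ÷ 1,250,000.
The (1 − t) factor cancels: (EBIT − 30,000) × 1,250,000 = (EBIT − 704,000) × 1,860,000.
EBIT × (1,860,000 − 1,250,000) = 704,000 × 1,860,000 − 30,000 × 1,250,000 = 1,271,940,000,000, so EBIT = 1,271,940,000,000 ÷ 610,000 = 2,085,147.54.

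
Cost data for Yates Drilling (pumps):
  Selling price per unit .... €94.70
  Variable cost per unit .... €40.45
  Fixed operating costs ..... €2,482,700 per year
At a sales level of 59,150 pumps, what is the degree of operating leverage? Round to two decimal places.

4.42

At 59,150 units, contribution = 59,150 × €54.25 = €3,208,887.50.
Operating income = contribution − fixed costs = €3,208,887.50 − €2,482,700 = €726,187.50.
Degree of operating leverage = €3,208,887.50 / €726,187.50 = 4.4188.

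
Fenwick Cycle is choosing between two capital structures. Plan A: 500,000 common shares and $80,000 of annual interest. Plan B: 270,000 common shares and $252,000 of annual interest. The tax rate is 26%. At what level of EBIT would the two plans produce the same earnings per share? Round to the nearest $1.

$453,913

Set EPS_A = EPS_B: (EBIT − $80,000)(1 − 0.26) ÷ 500,000 = (EBIT − $252,000)(1 − 0.26) ÷ 270,000.
Cancelling (1 − t) and cross-multiplying: 270,000·(EBIT − 80,000) = 500,000·(EBIT − 252,000).
EBIT × (500,000 − 270,000) = 252,000 × 500,000 − 80,000 × 270,000 = 104,400,000,000, so EBIT = 104,400,000,000 ÷ 230,000 = 453,913.04.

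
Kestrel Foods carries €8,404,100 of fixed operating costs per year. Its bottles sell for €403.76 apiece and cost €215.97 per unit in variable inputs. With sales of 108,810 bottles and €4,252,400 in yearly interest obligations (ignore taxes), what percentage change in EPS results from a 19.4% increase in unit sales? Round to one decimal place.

At 108,810 units, contribution = 108,810 × €187.79 = €20,433,429.90.
Operating income = contribution − fixed costs = €20,433,429.90 − €8,404,100 = €12,029,329.90.
After interest of €4,252,400.00, pre-tax earnings = €7,776,929.90.
Degree of combined leverage = contribution ÷ (EBIT − I) = €20,433,429.90 ÷ €7,776,929.90 = 2.6274.
EPS therefore changes by 2.6274 × (+19.4%) = +51.0%.

+51.0%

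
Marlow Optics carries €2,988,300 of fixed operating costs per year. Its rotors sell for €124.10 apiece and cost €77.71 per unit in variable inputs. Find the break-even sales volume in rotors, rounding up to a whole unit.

Each unit contributes €124.10 − €77.71 = €46.39.
Break-even Q = €2,988,300 / €46.39 = 64,416.90 → 64,417 rotors.

64,417 rotors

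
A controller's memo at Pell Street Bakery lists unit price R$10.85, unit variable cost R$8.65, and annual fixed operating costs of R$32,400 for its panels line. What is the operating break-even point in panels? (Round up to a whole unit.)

Contribution margin per unit = R$10.85 − R$8.65 = R$2.20.
Break-even Q = R$32,400 / R$2.20 = 14,727.27 → 14,728 panels.

14,728 panels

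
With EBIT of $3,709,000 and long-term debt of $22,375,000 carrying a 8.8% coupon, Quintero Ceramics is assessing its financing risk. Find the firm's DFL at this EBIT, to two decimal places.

Interest = $1,969,000.00.
DFL = EBIT ÷ (EBIT − I) = $3,709,000 ÷ ($3,709,000 − $1,969,000.00) = $3,709,000 ÷ $1,740,000.00 = 2.1316.

2.13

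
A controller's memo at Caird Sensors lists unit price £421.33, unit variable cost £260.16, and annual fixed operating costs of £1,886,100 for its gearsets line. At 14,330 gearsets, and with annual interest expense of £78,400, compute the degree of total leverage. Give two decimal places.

Contribution at this volume is 14,330 × £161.17 = £2,309,566.10.
Operating income = contribution − fixed costs = £2,309,566.10 − £1,886,100 = £423,466.10. Interest = £78,400.00, so EBIT − I = £345,066.10.
DCL = contribution ÷ (EBIT − I) = £2,309,566.10 ÷ £345,066.10 = 6.6931.

6.69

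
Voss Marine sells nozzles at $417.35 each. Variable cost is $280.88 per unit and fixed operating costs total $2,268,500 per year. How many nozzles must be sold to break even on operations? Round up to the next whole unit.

16,623 nozzles

Unit CM = price − variable cost = $417.35 − $280.88 = $136.47.
Break-even Q = $2,268,500 / $136.47 = 16,622.70 → 16,623 nozzles.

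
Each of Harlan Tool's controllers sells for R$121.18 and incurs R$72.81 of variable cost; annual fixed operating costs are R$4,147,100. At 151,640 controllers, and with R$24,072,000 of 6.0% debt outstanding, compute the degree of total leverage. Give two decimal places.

At 151,640 units, contribution = 151,640 × R$48.37 = R$7,334,826.80.
EBIT = R$7,334,826.80 − R$4,147,100 = R$3,187,726.80. Interest = R$1,444,320.00.
DOL = R$7,334,826.80 ÷ R$3,187,726.80 = 2.3010; DFL = R$3,187,726.80 ÷ R$1,743,406.80 = 1.8284.
Combined leverage = 2.3010 × 1.8284 = 4.2071.

4.21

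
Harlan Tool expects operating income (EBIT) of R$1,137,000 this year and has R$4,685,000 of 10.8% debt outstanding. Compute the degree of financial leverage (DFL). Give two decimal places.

1.80

Interest = R$505,980.00.
Degree of financial leverage = EBIT / (EBIT − interest) = R$1,137,000 / R$631,020.00 = 1.8018.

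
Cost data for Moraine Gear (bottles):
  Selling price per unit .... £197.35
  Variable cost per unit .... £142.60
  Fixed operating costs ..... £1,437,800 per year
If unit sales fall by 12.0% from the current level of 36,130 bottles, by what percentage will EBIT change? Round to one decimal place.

-43.9%

At 36,130 units, contribution = 36,130 × £54.75 = £1,978,117.50.
Subtracting fixed costs: EBIT = £1,978,117.50 − £1,437,800 = £540,317.50.
So DOL = total CM / EBIT = £1,978,117.50 / £540,317.50 = 3.6610.
%ΔEBIT = DOL × %ΔSales = 3.6610 × -12.0% = -43.9%.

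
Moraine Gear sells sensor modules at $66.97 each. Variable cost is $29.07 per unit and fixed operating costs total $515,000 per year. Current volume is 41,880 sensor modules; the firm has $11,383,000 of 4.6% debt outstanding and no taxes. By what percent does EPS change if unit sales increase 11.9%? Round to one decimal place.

At 41,880 units, contribution = 41,880 × $37.90 = $1,587,252.00.
Subtracting fixed costs: EBIT = $1,587,252.00 − $515,000 = $1,072,252.00.
Interest = $523,618.00, so EBIT − I = $548,634.00.
DCL = total CM / (EBIT − I) = $1,587,252.00 / $548,634.00 = 2.8931.
%ΔEPS = DCL × %ΔSales = 2.8931 × +11.9% = +34.4%.

+34.4%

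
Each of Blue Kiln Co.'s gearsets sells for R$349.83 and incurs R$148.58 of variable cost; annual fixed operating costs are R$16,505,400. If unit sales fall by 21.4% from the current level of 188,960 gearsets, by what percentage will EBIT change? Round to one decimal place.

Contribution at this volume is 188,960 × R$201.25 = R$38,028,200.00.
Subtracting fixed costs: EBIT = R$38,028,200.00 − R$16,505,400 = R$21,522,800.00.
DOL = contribution ÷ EBIT = R$38,028,200.00 ÷ R$21,522,800.00 = 1.7669.
So EBIT moves 1.7669 × (-21.4%) = -37.8%.

-37.8%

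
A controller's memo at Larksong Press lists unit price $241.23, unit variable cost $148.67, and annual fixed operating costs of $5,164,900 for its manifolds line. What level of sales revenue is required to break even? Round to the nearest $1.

$13,460,770

CM per unit = $241.23 − $148.67 = $92.56; CM ratio = $92.56 / $241.23 = 0.3837.
Break-even revenue = fixed costs × price ÷ CM = $5,164,900 × $241.23 ÷ $92.56 = $13,460,770.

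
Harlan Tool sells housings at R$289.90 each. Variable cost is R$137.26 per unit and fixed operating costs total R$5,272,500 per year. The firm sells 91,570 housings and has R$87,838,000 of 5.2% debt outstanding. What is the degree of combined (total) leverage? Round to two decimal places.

At 91,570 units, contribution = 91,570 × R$152.64 = R$13,977,244.80.
Subtracting fixed costs: EBIT = R$13,977,244.80 − R$5,272,500 = R$8,704,744.80. Interest = R$4,567,576.00.
DOL = R$13,977,244.80 ÷ R$8,704,744.80 = 1.6057; DFL = R$8,704,744.80 ÷ R$4,137,168.80 = 2.1040.
Combined leverage = 1.6057 × 2.1040 = 3.3784.

3.38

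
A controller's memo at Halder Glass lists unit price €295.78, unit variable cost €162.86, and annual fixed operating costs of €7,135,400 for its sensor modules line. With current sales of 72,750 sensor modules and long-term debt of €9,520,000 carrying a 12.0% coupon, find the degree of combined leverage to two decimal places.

Contribution at this volume is 72,750 × €132.92 = €9,669,930.00.
Operating income = contribution − fixed costs = €9,669,930.00 − €7,135,400 = €2,534,530.00. Interest = €1,142,400.00, so EBIT − I = €1,392,130.00.
Degree of total leverage = total CM / (EBIT − interest) = €9,669,930.00 / €1,392,130.00 = 6.9461.

6.95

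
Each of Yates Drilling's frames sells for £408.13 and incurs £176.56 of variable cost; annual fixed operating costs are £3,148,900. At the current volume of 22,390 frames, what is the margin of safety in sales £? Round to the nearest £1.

£3,588,259

Unit CM = price − variable cost = £408.13 − £176.56 = £231.57. Break-even units = £3,148,900 ÷ £231.57 = 13,598.05; break-even revenue = 13,598.05 × £408.13 = £5,549,771.37.
Actual sales revenue = 22,390 × £408.13 = £9,138,030.70.
Margin of safety = £9,138,030.70 − £5,549,771.37 = £3,588,259.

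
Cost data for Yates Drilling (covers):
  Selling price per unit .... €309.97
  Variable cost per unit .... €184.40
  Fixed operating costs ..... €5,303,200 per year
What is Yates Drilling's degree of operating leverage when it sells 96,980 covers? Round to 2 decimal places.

At 96,980 units, contribution = 96,980 × €125.57 = €12,177,778.60.
Operating income = contribution − fixed costs = €12,177,778.60 − €5,303,200 = €6,874,578.60.
DOL = contribution ÷ EBIT = €12,177,778.60 ÷ €6,874,578.60 = 1.7714.

1.77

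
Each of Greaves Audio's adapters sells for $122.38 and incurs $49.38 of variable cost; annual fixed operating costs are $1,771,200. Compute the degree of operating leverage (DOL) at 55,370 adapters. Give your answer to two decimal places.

Total contribution margin = 55,370 × $73.00 = $4,042,010.00.
Subtracting fixed costs: EBIT = $4,042,010.00 − $1,771,200 = $2,270,810.00.
So DOL = total CM / EBIT = $4,042,010.00 / $2,270,810.00 = 1.7800.

1.78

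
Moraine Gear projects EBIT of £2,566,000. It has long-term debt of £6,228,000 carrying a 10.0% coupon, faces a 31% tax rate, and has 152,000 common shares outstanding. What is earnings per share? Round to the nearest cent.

Pre-tax income = £2,566,000 − £622,800.00 = £1,943,200.00.
After tax at 31%: net income = £1,943,200.00 × 0.69 = £1,340,808.00.
Per share: £1,340,808.00 / 152,000 shares = £8.82.

£8.82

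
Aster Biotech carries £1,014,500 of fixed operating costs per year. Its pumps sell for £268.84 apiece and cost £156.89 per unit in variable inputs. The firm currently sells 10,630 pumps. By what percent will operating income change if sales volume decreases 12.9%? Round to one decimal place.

-87.5%

Total contribution margin = 10,630 × £111.95 = £1,190,028.50.
Operating income = contribution − fixed costs = £1,190,028.50 − £1,014,500 = £175,528.50.
Degree of operating leverage = £1,190,028.50 / £175,528.50 = 6.7797.
Operating income changes by 6.7797 × -12.9% = -87.5%.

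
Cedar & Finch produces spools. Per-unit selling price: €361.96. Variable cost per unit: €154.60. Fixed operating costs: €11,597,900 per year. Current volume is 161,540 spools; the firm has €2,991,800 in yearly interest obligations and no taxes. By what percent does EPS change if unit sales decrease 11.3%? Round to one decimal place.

-20.0%

Contribution at this volume is 161,540 × €207.36 = €33,496,934.40.
EBIT = €33,496,934.40 − €11,597,900 = €21,899,034.40.
Interest = €2,991,800.00, so EBIT − I = €18,907,234.40.
DCL = total CM / (EBIT − I) = €33,496,934.40 / €18,907,234.40 = 1.7716.
%ΔEPS = DCL × %ΔSales = 1.7716 × -11.3% = -20.0%.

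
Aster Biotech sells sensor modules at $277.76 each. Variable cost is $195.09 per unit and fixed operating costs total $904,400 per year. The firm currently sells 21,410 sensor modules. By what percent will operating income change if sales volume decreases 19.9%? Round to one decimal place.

At 21,410 units, contribution = 21,410 × $82.67 = $1,769,964.70.
EBIT = $1,769,964.70 − $904,400 = $865,564.70.
So DOL = total CM / EBIT = $1,769,964.70 / $865,564.70 = 2.0449.
Operating income changes by 2.0449 × -19.9% = -40.7%.

-40.7%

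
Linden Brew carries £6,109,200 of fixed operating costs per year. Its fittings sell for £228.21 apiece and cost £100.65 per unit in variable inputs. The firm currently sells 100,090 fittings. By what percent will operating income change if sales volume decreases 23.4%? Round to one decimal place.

-44.9%

Contribution at this volume is 100,090 × £127.56 = £12,767,480.40.
Subtracting fixed costs: EBIT = £12,767,480.40 − £6,109,200 = £6,658,280.40.
DOL = contribution ÷ EBIT = £12,767,480.40 ÷ £6,658,280.40 = 1.9175.
%ΔEBIT = DOL × %ΔSales = 1.9175 × -23.4% = -44.9%.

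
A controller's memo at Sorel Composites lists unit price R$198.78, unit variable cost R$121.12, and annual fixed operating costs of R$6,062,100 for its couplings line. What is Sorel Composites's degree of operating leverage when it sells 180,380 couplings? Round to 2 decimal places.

At 180,380 units, contribution = 180,380 × R$77.66 = R$14,008,310.80.
EBIT = R$14,008,310.80 − R$6,062,100 = R$7,946,210.80.
DOL = contribution ÷ EBIT = R$14,008,310.80 ÷ R$7,946,210.80 = 1.7629.

1.76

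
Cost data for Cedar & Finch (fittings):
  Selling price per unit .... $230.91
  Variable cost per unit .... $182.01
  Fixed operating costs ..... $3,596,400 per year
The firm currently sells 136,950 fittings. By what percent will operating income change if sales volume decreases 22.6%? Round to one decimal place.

At 136,950 units, contribution = 136,950 × $48.90 = $6,696,855.00.
Subtracting fixed costs: EBIT = $6,696,855.00 − $3,596,400 = $3,100,455.00.
DOL = contribution ÷ EBIT = $6,696,855.00 ÷ $3,100,455.00 = 2.1600.
%ΔEBIT = DOL × %ΔSales = 2.1600 × -22.6% = -48.8%.

-48.8%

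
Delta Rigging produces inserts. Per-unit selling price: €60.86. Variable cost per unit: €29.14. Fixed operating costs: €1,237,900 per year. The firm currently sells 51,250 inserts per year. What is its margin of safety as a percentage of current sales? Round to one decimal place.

23.9%

Unit CM = price − variable cost = €60.86 − €29.14 = €31.72. Break-even units = €1,237,900 ÷ €31.72 = 39,025.85; break-even revenue = 39,025.85 × €60.86 = €2,375,113.30.
Actual sales revenue = 51,250 × €60.86 = €3,119,075.00.
Margin of safety = (€3,119,075.00 − €2,375,113.30) ÷ €3,119,075.00 = 23.9%.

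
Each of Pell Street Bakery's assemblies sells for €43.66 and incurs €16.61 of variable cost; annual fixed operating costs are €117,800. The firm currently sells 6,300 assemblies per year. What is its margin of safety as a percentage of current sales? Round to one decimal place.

Unit CM = price − variable cost = €43.66 − €16.61 = €27.05. Break-even units = €117,800 ÷ €27.05 = 4,354.90; break-even revenue = 4,354.90 × €43.66 = €190,134.86.
Current sales = 6,300 × €43.66 = €275,058.00.
Margin of safety = (€275,058.00 − €190,134.86) ÷ €275,058.00 = 30.9%.

30.9%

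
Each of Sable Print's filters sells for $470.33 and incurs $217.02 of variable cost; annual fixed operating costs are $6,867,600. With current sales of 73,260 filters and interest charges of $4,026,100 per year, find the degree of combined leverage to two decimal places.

2.42

Contribution at this volume is 73,260 × $253.31 = $18,557,490.60.
EBIT = $18,557,490.60 − $6,867,600 = $11,689,890.60. Interest = $4,026,100.00.
DOL = $18,557,490.60 ÷ $11,689,890.60 = 1.5875; DFL = $11,689,890.60 ÷ $7,663,790.60 = 1.5253.
Combined leverage = 1.5875 × 1.5253 = 2.4214.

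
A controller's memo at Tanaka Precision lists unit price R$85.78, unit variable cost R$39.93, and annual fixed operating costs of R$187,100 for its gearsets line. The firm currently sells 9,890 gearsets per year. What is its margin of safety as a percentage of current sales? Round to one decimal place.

Each unit contributes R$85.78 − R$39.93 = R$45.85. Break-even units = R$187,100 ÷ R$45.85 = 4,080.70; break-even revenue = 4,080.70 × R$85.78 = R$350,042.27.
Current sales = 9,890 × R$85.78 = R$848,364.20.
Margin of safety = (R$848,364.20 − R$350,042.27) ÷ R$848,364.20 = 58.7%.

58.7%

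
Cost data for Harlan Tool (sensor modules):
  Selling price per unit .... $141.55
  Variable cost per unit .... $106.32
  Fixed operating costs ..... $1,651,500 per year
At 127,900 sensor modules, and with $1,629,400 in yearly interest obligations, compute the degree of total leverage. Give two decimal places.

Contribution at this volume is 127,900 × $35.23 = $4,505,917.00.
Operating income = contribution − fixed costs = $4,505,917.00 − $1,651,500 = $2,854,417.00. Interest = $1,629,400.00.
DOL = $4,505,917.00 ÷ $2,854,417.00 = 1.5786; DFL = $2,854,417.00 ÷ $1,225,017.00 = 2.3301.
DCL = DOL × DFL = 1.5786 × 2.3301 = 3.6783.

3.68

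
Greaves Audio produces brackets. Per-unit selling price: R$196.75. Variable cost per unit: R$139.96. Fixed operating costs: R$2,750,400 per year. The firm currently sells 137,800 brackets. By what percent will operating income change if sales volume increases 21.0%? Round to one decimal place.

+32.4%

Total contribution margin = 137,800 × R$56.79 = R$7,825,662.00.
EBIT = R$7,825,662.00 − R$2,750,400 = R$5,075,262.00.
So DOL = total CM / EBIT = R$7,825,662.00 / R$5,075,262.00 = 1.5419.
Operating income changes by 1.5419 × +21.0% = +32.4%.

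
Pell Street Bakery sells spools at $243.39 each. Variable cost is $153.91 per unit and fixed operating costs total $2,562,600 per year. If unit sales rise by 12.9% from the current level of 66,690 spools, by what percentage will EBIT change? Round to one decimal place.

Contribution at this volume is 66,690 × $89.48 = $5,967,421.20.
Subtracting fixed costs: EBIT = $5,967,421.20 − $2,562,600 = $3,404,821.20.
So DOL = total CM / EBIT = $5,967,421.20 / $3,404,821.20 = 1.7526.
%ΔEBIT = DOL × %ΔSales = 1.7526 × +12.9% = +22.6%.

+22.6%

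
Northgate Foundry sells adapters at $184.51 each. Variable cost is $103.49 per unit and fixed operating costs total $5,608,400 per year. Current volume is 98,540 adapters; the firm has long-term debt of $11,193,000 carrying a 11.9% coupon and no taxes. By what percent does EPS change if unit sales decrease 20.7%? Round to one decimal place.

-158.4%

Contribution at this volume is 98,540 × $81.02 = $7,983,710.80.
EBIT = $7,983,710.80 − $5,608,400 = $2,375,310.80.
Interest = $1,331,967.00, so EBIT − I = $1,043,343.80.
Degree of combined leverage = contribution ÷ (EBIT − I) = $7,983,710.80 ÷ $1,043,343.80 = 7.6520.
%ΔEPS = DCL × %ΔSales = 7.6520 × -20.7% = -158.4%.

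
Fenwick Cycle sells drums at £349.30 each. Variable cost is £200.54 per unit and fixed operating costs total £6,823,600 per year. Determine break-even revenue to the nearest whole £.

£16,022,341

Contribution margin per unit = £349.30 − £200.54 = £148.76, a CM ratio of £148.76 ÷ £349.30 = 0.4259.
Break-even sales = FC ÷ CM ratio = £6,823,600 × £349.30 / £148.76 = £16,022,341.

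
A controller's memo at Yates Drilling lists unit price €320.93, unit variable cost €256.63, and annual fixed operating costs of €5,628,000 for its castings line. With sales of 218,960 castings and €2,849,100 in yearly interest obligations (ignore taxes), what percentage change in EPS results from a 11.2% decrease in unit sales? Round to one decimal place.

-28.1%

Total contribution margin = 218,960 × €64.30 = €14,079,128.00.
Operating income = contribution − fixed costs = €14,079,128.00 − €5,628,000 = €8,451,128.00.
Interest = €2,849,100.00, so EBIT − I = €5,602,028.00.
Degree of combined leverage = contribution ÷ (EBIT − I) = €14,079,128.00 ÷ €5,602,028.00 = 2.5132.
EPS therefore changes by 2.5132 × (-11.2%) = -28.1%.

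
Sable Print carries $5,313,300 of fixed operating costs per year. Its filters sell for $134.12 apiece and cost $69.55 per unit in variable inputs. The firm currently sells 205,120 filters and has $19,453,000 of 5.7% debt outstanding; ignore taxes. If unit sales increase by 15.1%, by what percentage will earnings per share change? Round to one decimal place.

Total contribution margin = 205,120 × $64.57 = $13,244,598.40.
Operating income = contribution − fixed costs = $13,244,598.40 − $5,313,300 = $7,931,298.40.
After interest of $1,108,821.00, pre-tax earnings = $6,822,477.40.
Degree of combined leverage = contribution ÷ (EBIT − I) = $13,244,598.40 ÷ $6,822,477.40 = 1.9413.
%ΔEPS = DCL × %ΔSales = 1.9413 × +15.1% = +29.3%.

+29.3%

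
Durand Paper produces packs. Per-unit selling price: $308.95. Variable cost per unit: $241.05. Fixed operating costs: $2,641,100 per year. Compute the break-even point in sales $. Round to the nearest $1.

$12,017,199

CM per unit = $308.95 − $241.05 = $67.90; CM ratio = $67.90 / $308.95 = 0.2198.
Break-even revenue = fixed costs × price ÷ CM = $2,641,100 × $308.95 ÷ $67.90 = $12,017,199.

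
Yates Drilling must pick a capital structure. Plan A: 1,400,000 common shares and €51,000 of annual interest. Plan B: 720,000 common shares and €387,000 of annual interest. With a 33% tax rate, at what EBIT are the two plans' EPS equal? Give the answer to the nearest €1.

€742,765

Set EPS_A = EPS_B: (EBIT − €51,000)(1 − 0.33) ÷ 1,400,000 = (EBIT − €387,000)(1 − 0.33) ÷ 720,000.
Cancelling (1 − t) and cross-multiplying: 720,000·(EBIT − 51,000) = 1,400,000·(EBIT − 387,000).
Solving, EBIT = (387,000·1,400,000 − 51,000·720,000) / (1,400,000 − 720,000) = 505,080,000,000 / 680,000 = 742,764.71.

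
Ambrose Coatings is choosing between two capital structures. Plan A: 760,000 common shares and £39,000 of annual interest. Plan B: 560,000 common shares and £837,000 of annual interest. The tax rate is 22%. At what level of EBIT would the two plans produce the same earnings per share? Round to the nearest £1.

£3,071,400

Set EPS_A = EPS_B: (EBIT − £39,000)(1 − 0.22) ÷ 760,000 = (EBIT − £837,000)(1 − 0.22) ÷ 560,000.
Cancelling (1 − t) and cross-multiplying: 560,000·(EBIT − 39,000) = 760,000·(EBIT − 837,000).
Solving, EBIT = (837,000·760,000 − 39,000·560,000) / (760,000 − 560,000) = 614,280,000,000 / 200,000 = 3,071,400.00.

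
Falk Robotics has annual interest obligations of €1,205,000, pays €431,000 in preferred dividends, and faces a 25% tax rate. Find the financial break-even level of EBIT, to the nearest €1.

Grossing the preferred dividend up to pre-tax terms: €431,000 / (1 − 0.25) = €574,666.67.
EPS = 0 when EBIT covers interest plus the pre-tax preferred burden: €1,205,000 + €574,666.67 = €1,779,666.67.

€1,779,667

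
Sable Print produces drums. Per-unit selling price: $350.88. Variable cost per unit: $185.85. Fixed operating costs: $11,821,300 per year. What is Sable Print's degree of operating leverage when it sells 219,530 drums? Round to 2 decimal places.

Total contribution margin = 219,530 × $165.03 = $36,229,035.90.
Operating income = contribution − fixed costs = $36,229,035.90 − $11,821,300 = $24,407,735.90.
Degree of operating leverage = $36,229,035.90 / $24,407,735.90 = 1.4843.

1.48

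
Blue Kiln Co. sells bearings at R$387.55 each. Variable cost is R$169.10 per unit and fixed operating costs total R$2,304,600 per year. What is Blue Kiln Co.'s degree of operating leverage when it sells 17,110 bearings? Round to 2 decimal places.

2.61

At 17,110 units, contribution = 17,110 × R$218.45 = R$3,737,679.50.
EBIT = R$3,737,679.50 − R$2,304,600 = R$1,433,079.50.
So DOL = total CM / EBIT = R$3,737,679.50 / R$1,433,079.50 = 2.6081.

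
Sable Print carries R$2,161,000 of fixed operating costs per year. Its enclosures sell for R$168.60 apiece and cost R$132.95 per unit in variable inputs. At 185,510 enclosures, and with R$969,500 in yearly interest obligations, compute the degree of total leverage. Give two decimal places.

Total contribution margin = 185,510 × R$35.65 = R$6,613,431.50.
Subtracting fixed costs: EBIT = R$6,613,431.50 − R$2,161,000 = R$4,452,431.50. Interest = R$969,500.00, so EBIT − I = R$3,482,931.50.
Degree of total leverage = total CM / (EBIT − interest) = R$6,613,431.50 / R$3,482,931.50 = 1.8988.

1.90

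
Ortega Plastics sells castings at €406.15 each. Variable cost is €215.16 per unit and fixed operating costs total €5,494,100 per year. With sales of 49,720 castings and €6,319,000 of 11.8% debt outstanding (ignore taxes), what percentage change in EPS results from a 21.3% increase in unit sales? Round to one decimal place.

Contribution at this volume is 49,720 × €190.99 = €9,496,022.80.
Operating income = contribution − fixed costs = €9,496,022.80 − €5,494,100 = €4,001,922.80.
Interest = €745,642.00, so EBIT − I = €3,256,280.80.
Degree of combined leverage = contribution ÷ (EBIT − I) = €9,496,022.80 ÷ €3,256,280.80 = 2.9162.
EPS therefore changes by 2.9162 × (+21.3%) = +62.1%.

+62.1%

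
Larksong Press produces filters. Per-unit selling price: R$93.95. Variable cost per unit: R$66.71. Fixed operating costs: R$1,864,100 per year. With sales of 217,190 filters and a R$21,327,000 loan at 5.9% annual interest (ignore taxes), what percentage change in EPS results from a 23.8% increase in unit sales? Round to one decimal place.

At 217,190 units, contribution = 217,190 × R$27.24 = R$5,916,255.60.
EBIT = R$5,916,255.60 − R$1,864,100 = R$4,052,155.60.
Interest = R$1,258,293.00, so EBIT − I = R$2,793,862.60.
DCL = total CM / (EBIT − I) = R$5,916,255.60 / R$2,793,862.60 = 2.1176.
%ΔEPS = DCL × %ΔSales = 2.1176 × +23.8% = +50.4%.

+50.4%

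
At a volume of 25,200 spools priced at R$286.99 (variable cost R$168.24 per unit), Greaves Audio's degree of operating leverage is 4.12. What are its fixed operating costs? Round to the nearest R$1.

At 25,200 units, contribution = 25,200 × R$118.75 = R$2,992,500.00.
DOL = contribution / EBIT, so EBIT = R$2,992,500.00 / 4.12 = R$726,334.95.
And FC = contribution − EBIT = R$2,992,500.00 − R$726,334.95 = R$2,266,165.

R$2,266,165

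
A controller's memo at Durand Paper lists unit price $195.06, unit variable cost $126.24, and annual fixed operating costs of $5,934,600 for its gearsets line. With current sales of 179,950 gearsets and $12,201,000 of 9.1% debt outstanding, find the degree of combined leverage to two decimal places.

Total contribution margin = 179,950 × $68.82 = $12,384,159.00.
EBIT = $12,384,159.00 − $5,934,600 = $6,449,559.00. Interest = $1,110,291.00.
DOL = $12,384,159.00 ÷ $6,449,559.00 = 1.9202; DFL = $6,449,559.00 ÷ $5,339,268.00 = 1.2079.
Combined leverage = 1.9202 × 1.2079 = 2.3194.

2.32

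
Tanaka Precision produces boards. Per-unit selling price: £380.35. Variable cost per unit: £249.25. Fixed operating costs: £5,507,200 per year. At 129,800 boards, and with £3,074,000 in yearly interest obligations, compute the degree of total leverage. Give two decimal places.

2.02

Total contribution margin = 129,800 × £131.10 = £17,016,780.00.
Subtracting fixed costs: EBIT = £17,016,780.00 − £5,507,200 = £11,509,580.00. Interest = £3,074,000.00.
DOL = £17,016,780.00 ÷ £11,509,580.00 = 1.4785; DFL = £11,509,580.00 ÷ £8,435,580.00 = 1.3644.
DCL = DOL × DFL = 1.4785 × 1.3644 = 2.0173.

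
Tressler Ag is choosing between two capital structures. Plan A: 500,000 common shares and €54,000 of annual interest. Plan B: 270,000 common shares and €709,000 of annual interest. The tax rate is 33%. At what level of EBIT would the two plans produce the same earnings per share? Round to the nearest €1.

At indifference, (EBIT − 54,000)(1 − t)/500,000 = (EBIT − 709,000)(1 − t)/270,000.
The (1 − t) factor cancels: (EBIT − 54,000) × 270,000 = (EBIT − 709,000) × 500,000.
EBIT × (500,000 − 270,000) = 709,000 × 500,000 − 54,000 × 270,000 = 339,920,000,000, so EBIT = 339,920,000,000 ÷ 230,000 = 1,477,913.04.

€1,477,913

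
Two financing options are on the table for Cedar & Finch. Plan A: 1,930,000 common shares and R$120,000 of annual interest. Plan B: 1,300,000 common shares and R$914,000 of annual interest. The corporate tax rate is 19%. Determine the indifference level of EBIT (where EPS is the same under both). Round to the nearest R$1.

At indifference, (EBIT − 120,000)(1 − t)/1,930,000 = (EBIT − 914,000)(1 − t)/1,300,000.
Cancelling (1 − t) and cross-multiplying: 1,300,000·(EBIT − 120,000) = 1,930,000·(EBIT − 914,000).
EBIT × (1,930,000 − 1,300,000) = 914,000 × 1,930,000 − 120,000 × 1,300,000 = 1,608,020,000,000, so EBIT = 1,608,020,000,000 ÷ 630,000 = 2,552,412.70.

R$2,552,413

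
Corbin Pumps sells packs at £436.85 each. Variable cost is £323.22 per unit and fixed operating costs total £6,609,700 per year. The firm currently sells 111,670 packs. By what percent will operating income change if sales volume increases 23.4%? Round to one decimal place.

+48.8%

Total contribution margin = 111,670 × £113.63 = £12,689,062.10.
EBIT = £12,689,062.10 − £6,609,700 = £6,079,362.10.
DOL = contribution ÷ EBIT = £12,689,062.10 ÷ £6,079,362.10 = 2.0872.
%ΔEBIT = DOL × %ΔSales = 2.0872 × +23.4% = +48.8%.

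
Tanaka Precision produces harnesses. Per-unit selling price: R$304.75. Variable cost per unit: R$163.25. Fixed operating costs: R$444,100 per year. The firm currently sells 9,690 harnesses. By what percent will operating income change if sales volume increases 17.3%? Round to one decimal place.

+25.6%

Contribution at this volume is 9,690 × R$141.50 = R$1,371,135.00.
Operating income = contribution − fixed costs = R$1,371,135.00 − R$444,100 = R$927,035.00.
So DOL = total CM / EBIT = R$1,371,135.00 / R$927,035.00 = 1.4791.
Operating income changes by 1.4791 × +17.3% = +25.6%.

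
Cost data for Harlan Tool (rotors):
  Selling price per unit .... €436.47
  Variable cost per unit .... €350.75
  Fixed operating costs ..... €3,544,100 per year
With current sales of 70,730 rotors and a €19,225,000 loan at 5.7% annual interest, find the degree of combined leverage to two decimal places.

Contribution at this volume is 70,730 × €85.72 = €6,062,975.60.
Subtracting fixed costs: EBIT = €6,062,975.60 − €3,544,100 = €2,518,875.60. Interest = €1,095,825.00, so EBIT − I = €1,423,050.60.
DCL = contribution ÷ (EBIT − I) = €6,062,975.60 ÷ €1,423,050.60 = 4.2605.

4.26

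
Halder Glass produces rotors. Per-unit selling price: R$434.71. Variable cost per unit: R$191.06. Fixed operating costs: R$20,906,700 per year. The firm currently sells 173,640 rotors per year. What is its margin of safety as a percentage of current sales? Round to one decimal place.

Unit CM = price − variable cost = R$434.71 − R$191.06 = R$243.65. Break-even units = R$20,906,700 ÷ R$243.65 = 85,806.28; break-even revenue = 85,806.28 × R$434.71 = R$37,300,847.76.
Actual sales revenue = 173,640 × R$434.71 = R$75,483,044.40.
Margin of safety = (R$75,483,044.40 − R$37,300,847.76) ÷ R$75,483,044.40 = 50.6%.

50.6%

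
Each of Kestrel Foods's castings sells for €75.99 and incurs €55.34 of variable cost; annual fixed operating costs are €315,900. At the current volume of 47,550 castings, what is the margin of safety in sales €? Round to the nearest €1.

€2,450,843

Contribution margin per unit = €75.99 − €55.34 = €20.65. Break-even units = €315,900 ÷ €20.65 = 15,297.82; break-even revenue = 15,297.82 × €75.99 = €1,162,481.40.
Actual sales revenue = 47,550 × €75.99 = €3,613,324.50.
Margin of safety = €3,613,324.50 − €1,162,481.40 = €2,450,843.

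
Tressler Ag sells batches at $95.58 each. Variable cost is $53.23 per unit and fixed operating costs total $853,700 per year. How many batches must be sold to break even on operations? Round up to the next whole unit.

20,159 batches

Each unit contributes $95.58 − $53.23 = $42.35.
Units to break even: $853,700 ÷ $42.35 = 20,158.21, rounded up to 20,159.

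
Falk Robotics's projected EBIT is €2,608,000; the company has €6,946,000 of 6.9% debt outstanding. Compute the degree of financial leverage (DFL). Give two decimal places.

Interest = €479,274.00.
Degree of financial leverage = EBIT / (EBIT − interest) = €2,608,000 / €2,128,726.00 = 1.2251.

1.23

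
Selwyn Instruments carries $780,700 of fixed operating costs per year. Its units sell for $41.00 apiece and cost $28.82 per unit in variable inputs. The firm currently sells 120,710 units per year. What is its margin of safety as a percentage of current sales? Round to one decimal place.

46.9%

Each unit contributes $41.00 − $28.82 = $12.18. Break-even units = $780,700 ÷ $12.18 = 64,096.88; break-even revenue = 64,096.88 × $41.00 = $2,627,972.09.
Actual sales revenue = 120,710 × $41.00 = $4,949,110.00.
Margin of safety = ($4,949,110.00 − $2,627,972.09) ÷ $4,949,110.00 = 46.9%.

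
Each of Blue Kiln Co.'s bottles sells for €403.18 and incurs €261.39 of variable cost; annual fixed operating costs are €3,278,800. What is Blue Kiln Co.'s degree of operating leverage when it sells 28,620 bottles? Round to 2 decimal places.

Contribution at this volume is 28,620 × €141.79 = €4,058,029.80.
EBIT = €4,058,029.80 − €3,278,800 = €779,229.80.
DOL = contribution ÷ EBIT = €4,058,029.80 ÷ €779,229.80 = 5.2077.

5.21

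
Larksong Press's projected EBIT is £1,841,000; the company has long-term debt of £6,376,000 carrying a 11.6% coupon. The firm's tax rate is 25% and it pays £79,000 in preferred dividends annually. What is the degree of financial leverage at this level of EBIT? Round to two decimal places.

Interest = £739,616.00.
Preferred dividends grossed up pre-tax: £79,000 / (1 − 0.25) = £105,333.33.
DFL = EBIT ÷ [EBIT − I − D_p/(1−t)] = £1,841,000 ÷ [£1,841,000 − £739,616.00 − £105,333.33] = £1,841,000 ÷ £996,050.67 = 1.8483.

1.85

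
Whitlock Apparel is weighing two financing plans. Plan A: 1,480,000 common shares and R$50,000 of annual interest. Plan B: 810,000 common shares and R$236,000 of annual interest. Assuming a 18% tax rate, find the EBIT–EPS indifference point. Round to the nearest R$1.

Set EPS_A = EPS_B: (EBIT − R$50,000)(1 − 0.18) ÷ 1,480,000 = (EBIT − R$236,000)(1 − 0.18) ÷ 810,000.
The (1 − t) factor cancels: (EBIT − 50,000) × 810,000 = (EBIT − 236,000) × 1,480,000.
Solving, EBIT = (236,000·1,480,000 − 50,000·810,000) / (1,480,000 − 810,000) = 308,780,000,000 / 670,000 = 460,865.67.

R$460,866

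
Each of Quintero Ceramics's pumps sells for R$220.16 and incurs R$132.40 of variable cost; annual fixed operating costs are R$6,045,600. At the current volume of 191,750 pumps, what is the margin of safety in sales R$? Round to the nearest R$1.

Unit CM = price − variable cost = R$220.16 − R$132.40 = R$87.76. Break-even units = R$6,045,600 ÷ R$87.76 = 68,887.88; break-even revenue = 68,887.88 × R$220.16 = R$15,166,354.79.
Actual sales revenue = 191,750 × R$220.16 = R$42,215,680.00.
Margin of safety = R$42,215,680.00 − R$15,166,354.79 = R$27,049,325.

R$27,049,325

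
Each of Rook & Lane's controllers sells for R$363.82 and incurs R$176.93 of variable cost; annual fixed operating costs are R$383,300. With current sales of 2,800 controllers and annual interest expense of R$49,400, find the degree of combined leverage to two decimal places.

5.78

At 2,800 units, contribution = 2,800 × R$186.89 = R$523,292.00.
Subtracting fixed costs: EBIT = R$523,292.00 − R$383,300 = R$139,992.00. Interest = R$49,400.00.
DOL = R$523,292.00 ÷ R$139,992.00 = 3.7380; DFL = R$139,992.00 ÷ R$90,592.00 = 1.5453.
DCL = DOL × DFL = 3.7380 × 1.5453 = 5.7763.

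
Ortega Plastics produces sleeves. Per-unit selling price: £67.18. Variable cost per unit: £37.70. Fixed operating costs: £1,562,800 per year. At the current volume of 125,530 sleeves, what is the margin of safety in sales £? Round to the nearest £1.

£4,871,745

Each unit contributes £67.18 − £37.70 = £29.48. Break-even units = £1,562,800 ÷ £29.48 = 53,012.21; break-even revenue = 53,012.21 × £67.18 = £3,561,360.38.
Actual sales revenue = 125,530 × £67.18 = £8,433,105.40.
Margin of safety = £8,433,105.40 − £3,561,360.38 = £4,871,745.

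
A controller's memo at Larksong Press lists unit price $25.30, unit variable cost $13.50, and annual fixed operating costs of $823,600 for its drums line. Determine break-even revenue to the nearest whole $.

CM per unit = $25.30 − $13.50 = $11.80; CM ratio = $11.80 / $25.30 = 0.4664.
Break-even sales = FC ÷ CM ratio = $823,600 × $25.30 / $11.80 = $1,765,854.

$1,765,854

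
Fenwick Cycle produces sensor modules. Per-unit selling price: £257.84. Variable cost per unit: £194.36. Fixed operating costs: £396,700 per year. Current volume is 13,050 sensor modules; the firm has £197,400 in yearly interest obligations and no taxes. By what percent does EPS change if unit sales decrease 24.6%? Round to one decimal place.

Total contribution margin = 13,050 × £63.48 = £828,414.00.
Subtracting fixed costs: EBIT = £828,414.00 − £396,700 = £431,714.00.
After interest of £197,400.00, pre-tax earnings = £234,314.00.
Degree of combined leverage = contribution ÷ (EBIT − I) = £828,414.00 ÷ £234,314.00 = 3.5355.
EPS therefore changes by 3.5355 × (-24.6%) = -87.0%.

-87.0%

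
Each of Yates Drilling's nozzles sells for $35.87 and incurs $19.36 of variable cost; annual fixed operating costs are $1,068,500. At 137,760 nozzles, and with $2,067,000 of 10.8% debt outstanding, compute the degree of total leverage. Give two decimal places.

At 137,760 units, contribution = 137,760 × $16.51 = $2,274,417.60.
EBIT = $2,274,417.60 − $1,068,500 = $1,205,917.60. Interest = $223,236.00.
DOL = $2,274,417.60 ÷ $1,205,917.60 = 1.8860; DFL = $1,205,917.60 ÷ $982,681.60 = 1.2272.
Combined leverage = 1.8860 × 1.2272 = 2.3145.

2.31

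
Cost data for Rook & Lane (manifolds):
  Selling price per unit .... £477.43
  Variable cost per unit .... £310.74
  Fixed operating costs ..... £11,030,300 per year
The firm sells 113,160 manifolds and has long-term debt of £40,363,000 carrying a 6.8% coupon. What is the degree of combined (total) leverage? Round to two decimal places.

3.71

Total contribution margin = 113,160 × £166.69 = £18,862,640.40.
EBIT = £18,862,640.40 − £11,030,300 = £7,832,340.40. Interest = £2,744,684.00, so EBIT − I = £5,087,656.40.
DCL = contribution ÷ (EBIT − I) = £18,862,640.40 ÷ £5,087,656.40 = 3.7075.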